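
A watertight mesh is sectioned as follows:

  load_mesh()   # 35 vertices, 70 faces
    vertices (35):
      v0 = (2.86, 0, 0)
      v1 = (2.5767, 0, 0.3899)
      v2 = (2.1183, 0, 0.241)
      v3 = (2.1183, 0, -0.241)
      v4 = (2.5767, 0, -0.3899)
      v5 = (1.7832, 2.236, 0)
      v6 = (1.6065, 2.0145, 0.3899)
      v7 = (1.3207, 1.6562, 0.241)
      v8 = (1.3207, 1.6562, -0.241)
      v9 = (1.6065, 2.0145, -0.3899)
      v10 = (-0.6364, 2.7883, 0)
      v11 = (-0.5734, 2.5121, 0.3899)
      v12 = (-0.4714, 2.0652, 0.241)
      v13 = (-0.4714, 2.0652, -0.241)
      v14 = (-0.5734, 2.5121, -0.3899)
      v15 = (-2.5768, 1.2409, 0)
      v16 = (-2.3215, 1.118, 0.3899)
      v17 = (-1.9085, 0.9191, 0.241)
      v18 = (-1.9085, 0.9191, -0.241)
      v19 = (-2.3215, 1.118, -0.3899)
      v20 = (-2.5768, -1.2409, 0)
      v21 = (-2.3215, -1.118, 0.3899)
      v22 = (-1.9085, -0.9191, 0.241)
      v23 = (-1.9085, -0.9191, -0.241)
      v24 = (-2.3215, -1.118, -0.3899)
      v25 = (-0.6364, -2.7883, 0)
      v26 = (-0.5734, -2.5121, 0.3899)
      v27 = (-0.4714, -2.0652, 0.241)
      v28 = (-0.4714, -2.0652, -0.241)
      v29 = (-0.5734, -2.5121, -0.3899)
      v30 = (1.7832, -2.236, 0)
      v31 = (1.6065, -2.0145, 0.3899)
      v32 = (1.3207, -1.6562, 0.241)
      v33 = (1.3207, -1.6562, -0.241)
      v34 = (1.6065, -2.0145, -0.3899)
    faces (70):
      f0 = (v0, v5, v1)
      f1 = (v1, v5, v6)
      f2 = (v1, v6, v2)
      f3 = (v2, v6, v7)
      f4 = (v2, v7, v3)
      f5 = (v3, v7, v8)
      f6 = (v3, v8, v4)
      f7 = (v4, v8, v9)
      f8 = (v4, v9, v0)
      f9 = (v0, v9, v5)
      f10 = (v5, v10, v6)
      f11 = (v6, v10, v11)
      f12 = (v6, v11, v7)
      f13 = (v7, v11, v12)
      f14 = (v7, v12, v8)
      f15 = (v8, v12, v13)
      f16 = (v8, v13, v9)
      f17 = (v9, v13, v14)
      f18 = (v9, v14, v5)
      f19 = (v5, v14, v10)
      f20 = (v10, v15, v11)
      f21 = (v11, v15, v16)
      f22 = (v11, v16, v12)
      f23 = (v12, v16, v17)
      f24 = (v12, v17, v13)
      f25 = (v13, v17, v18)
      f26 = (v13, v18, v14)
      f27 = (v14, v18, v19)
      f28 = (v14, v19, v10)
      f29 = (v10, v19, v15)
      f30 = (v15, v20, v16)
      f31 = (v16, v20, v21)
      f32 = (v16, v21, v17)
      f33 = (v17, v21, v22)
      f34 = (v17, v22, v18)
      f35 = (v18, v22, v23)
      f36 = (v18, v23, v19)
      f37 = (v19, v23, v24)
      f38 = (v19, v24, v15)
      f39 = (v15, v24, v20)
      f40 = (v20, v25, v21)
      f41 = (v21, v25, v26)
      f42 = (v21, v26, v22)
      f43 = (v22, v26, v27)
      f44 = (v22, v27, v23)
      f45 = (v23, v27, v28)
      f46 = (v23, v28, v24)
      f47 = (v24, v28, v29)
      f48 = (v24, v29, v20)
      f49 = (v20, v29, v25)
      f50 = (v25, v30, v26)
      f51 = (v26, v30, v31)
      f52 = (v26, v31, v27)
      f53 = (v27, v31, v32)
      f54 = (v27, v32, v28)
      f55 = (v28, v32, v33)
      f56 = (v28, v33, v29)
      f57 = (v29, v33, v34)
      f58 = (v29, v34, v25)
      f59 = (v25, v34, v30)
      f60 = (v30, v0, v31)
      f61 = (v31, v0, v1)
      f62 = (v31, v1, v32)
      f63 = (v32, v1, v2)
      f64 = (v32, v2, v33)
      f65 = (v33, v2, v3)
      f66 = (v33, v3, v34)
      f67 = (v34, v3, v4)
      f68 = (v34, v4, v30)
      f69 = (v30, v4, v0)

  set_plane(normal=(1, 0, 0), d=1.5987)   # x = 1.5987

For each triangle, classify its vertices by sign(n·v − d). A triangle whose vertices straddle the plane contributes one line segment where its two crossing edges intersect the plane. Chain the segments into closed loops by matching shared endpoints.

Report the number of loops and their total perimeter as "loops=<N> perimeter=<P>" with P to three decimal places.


loops=2 perimeter=6.640

Straddling triangles (24 of 70):
  (v2,v6,v7) [++-] → (1.5987, 2.00472, 0.385836)–(1.5987, 1.07894, 0.241)  len=0.9370
  (v2,v7,v3) [+-+] → (1.5987, 1.07894, 0.241)–(1.5987, 1.07894, 0.073001)  len=0.1680
  (v3,v7,v8) [+--] → (1.5987, 1.07894, 0.073001)–(1.5987, 1.07894, -0.241)  len=0.3140
  (v3,v8,v4) [+-+] → (1.5987, 1.07894, -0.241)–(1.5987, 1.28962, -0.273957)  len=0.2132
  (v4,v8,v9) [+-+] → (1.5987, 1.28962, -0.273957)–(1.5987, 2.00472, -0.385836)  len=0.7238
  (v5,v10,v6) [+-+] → (1.5987, 2.27811, 0)–(1.5987, 2.01719, 0.388544)  len=0.4680
  (v6,v10,v11) [+--] → (1.5987, 2.01719, 0.388544)–(1.5987, 2.01628, 0.3899)  len=0.0016
  (v6,v11,v7) [+--] → (1.5987, 2.01628, 0.3899)–(1.5987, 2.00472, 0.385836)  len=0.0123
  (v8,v13,v9) [--+] → (1.5987, 2.01469, -0.389341)–(1.5987, 2.00472, -0.385836)  len=0.0106
  (v9,v13,v14) [+--] → (1.5987, 2.01469, -0.389341)–(1.5987, 2.01628, -0.3899)  len=0.0017
  (v9,v14,v5) [+-+] → (1.5987, 2.01628, -0.3899)–(1.5987, 2.25762, -0.0305256)  len=0.4329
  (v5,v14,v10) [+--] → (1.5987, 2.25762, -0.0305256)–(1.5987, 2.27811, 0)  len=0.0368
  (v25,v30,v26) [-+-] → (1.5987, -2.27811, 0)–(1.5987, -2.25762, 0.0305256)  len=0.0368
  (v26,v30,v31) [-++] → (1.5987, -2.25762, 0.0305256)–(1.5987, -2.01628, 0.3899)  len=0.4329
  (v26,v31,v27) [-+-] → (1.5987, -2.01628, 0.3899)–(1.5987, -2.01469, 0.389341)  len=0.0017
  (v27,v31,v32) [-+-] → (1.5987, -2.01469, 0.389341)–(1.5987, -2.00472, 0.385836)  len=0.0106
  (v29,v33,v34) [--+] → (1.5987, -2.00472, -0.385836)–(1.5987, -2.01628, -0.3899)  len=0.0123
  (v29,v34,v25) [-+-] → (1.5987, -2.01628, -0.3899)–(1.5987, -2.01719, -0.388544)  len=0.0016
  (v25,v34,v30) [-++] → (1.5987, -2.01719, -0.388544)–(1.5987, -2.27811, 0)  len=0.4680
  (v31,v1,v32) [++-] → (1.5987, -1.28962, 0.273957)–(1.5987, -2.00472, 0.385836)  len=0.7238
  (v32,v1,v2) [-++] → (1.5987, -1.28962, 0.273957)–(1.5987, -1.07894, 0.241)  len=0.2132
  (v32,v2,v33) [-+-] → (1.5987, -1.07894, 0.241)–(1.5987, -1.07894, -0.073001)  len=0.3140
  (v33,v2,v3) [-++] → (1.5987, -1.07894, -0.073001)–(1.5987, -1.07894, -0.241)  len=0.1680
  (v33,v3,v34) [-++] → (1.5987, -1.07894, -0.241)–(1.5987, -2.00472, -0.385836)  len=0.9370

Chained into 2 loop(s):
  loop 1: 12 segments, perimeter = 3.3199
  loop 2: 12 segments, perimeter = 3.3199
Total perimeter = 6.640


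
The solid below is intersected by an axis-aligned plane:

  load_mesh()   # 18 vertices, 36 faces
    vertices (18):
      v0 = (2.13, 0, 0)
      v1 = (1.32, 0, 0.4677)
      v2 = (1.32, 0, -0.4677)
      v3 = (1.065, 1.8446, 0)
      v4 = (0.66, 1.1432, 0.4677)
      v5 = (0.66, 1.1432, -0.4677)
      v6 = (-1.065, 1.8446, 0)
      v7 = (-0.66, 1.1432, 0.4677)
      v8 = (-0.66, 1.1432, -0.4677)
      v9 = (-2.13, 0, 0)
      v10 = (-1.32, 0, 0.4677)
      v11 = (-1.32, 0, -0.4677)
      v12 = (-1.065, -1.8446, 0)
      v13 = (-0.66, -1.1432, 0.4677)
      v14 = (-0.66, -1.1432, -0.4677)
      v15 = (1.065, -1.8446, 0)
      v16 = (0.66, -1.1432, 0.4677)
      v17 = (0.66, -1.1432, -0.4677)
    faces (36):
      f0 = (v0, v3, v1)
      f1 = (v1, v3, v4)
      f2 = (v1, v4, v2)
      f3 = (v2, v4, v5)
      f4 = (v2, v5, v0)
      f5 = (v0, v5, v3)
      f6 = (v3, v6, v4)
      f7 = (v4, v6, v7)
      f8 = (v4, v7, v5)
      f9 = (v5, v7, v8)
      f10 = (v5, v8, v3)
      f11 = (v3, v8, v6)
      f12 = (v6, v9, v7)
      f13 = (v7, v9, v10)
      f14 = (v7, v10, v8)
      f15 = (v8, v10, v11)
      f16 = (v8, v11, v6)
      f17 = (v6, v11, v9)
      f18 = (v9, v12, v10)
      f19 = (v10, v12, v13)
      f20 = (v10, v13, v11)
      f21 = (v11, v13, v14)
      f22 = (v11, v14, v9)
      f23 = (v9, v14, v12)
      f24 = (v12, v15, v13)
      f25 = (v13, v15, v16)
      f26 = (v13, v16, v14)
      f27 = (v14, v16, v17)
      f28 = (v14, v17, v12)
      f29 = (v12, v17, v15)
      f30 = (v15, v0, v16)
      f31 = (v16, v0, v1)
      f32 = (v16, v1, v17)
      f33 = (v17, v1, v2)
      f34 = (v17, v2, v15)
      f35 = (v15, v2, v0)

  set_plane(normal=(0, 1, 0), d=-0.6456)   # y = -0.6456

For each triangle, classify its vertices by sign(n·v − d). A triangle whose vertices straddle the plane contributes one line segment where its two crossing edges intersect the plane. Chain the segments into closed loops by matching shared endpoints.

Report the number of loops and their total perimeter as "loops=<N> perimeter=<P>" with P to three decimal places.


loops=2 perimeter=5.612

Straddling triangles (12 of 36):
  (v9,v12,v10) [+-+] → (-1.75726, -0.6456, 0)–(-1.23075, -0.6456, 0.304008)  len=0.6080
  (v10,v12,v13) [+--] → (-1.23075, -0.6456, 0.304008)–(-0.947278, -0.6456, 0.4677)  len=0.3273
  (v10,v13,v11) [+-+] → (-0.947278, -0.6456, 0.4677)–(-0.947278, -0.6456, 0.060549)  len=0.4072
  (v11,v13,v14) [+--] → (-0.947278, -0.6456, 0.060549)–(-0.947278, -0.6456, -0.4677)  len=0.5282
  (v11,v14,v9) [+-+] → (-0.947278, -0.6456, -0.4677)–(-1.29985, -0.6456, -0.264124)  len=0.4071
  (v9,v14,v12) [+--] → (-1.29985, -0.6456, -0.264124)–(-1.75726, -0.6456, 0)  len=0.5282
  (v15,v0,v16) [-+-] → (1.75726, -0.6456, 0)–(1.29985, -0.6456, 0.264124)  len=0.5282
  (v16,v0,v1) [-++] → (1.29985, -0.6456, 0.264124)–(0.947278, -0.6456, 0.4677)  len=0.4071
  (v16,v1,v17) [-+-] → (0.947278, -0.6456, 0.4677)–(0.947278, -0.6456, -0.060549)  len=0.5282
  (v17,v1,v2) [-++] → (0.947278, -0.6456, -0.060549)–(0.947278, -0.6456, -0.4677)  len=0.4072
  (v17,v2,v15) [-+-] → (0.947278, -0.6456, -0.4677)–(1.23075, -0.6456, -0.304008)  len=0.3273
  (v15,v2,v0) [-++] → (1.23075, -0.6456, -0.304008)–(1.75726, -0.6456, 0)  len=0.6080

Chained into 2 loop(s):
  loop 1: 6 segments, perimeter = 2.8060
  loop 2: 6 segments, perimeter = 2.8060
Total perimeter = 5.612


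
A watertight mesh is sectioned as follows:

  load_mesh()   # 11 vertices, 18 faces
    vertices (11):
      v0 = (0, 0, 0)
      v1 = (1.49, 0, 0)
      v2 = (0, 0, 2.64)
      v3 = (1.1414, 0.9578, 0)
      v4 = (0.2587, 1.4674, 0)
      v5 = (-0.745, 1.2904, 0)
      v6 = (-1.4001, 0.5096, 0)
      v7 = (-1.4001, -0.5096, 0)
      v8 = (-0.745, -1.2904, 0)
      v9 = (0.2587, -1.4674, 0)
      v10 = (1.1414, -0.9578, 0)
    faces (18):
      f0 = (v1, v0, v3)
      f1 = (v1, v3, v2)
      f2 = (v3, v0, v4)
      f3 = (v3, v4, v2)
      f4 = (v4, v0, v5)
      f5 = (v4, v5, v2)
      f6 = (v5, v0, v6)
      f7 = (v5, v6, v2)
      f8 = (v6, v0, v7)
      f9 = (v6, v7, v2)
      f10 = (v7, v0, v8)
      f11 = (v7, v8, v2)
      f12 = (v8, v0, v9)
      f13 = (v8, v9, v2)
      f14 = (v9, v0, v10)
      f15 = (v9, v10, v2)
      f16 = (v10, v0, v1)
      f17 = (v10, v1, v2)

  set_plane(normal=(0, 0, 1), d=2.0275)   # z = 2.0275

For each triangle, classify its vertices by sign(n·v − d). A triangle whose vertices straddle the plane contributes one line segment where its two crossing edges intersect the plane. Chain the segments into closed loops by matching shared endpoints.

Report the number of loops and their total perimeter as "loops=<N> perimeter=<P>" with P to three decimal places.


Straddling triangles (9 of 18):
  (v1,v3,v2) [--+] → (0.264813, 0.222217, 2.0275)–(0.345691, 0, 2.0275)  len=0.2365
  (v3,v4,v2) [--+] → (0.0600204, 0.340448, 2.0275)–(0.264813, 0.222217, 2.0275)  len=0.2365
  (v4,v5,v2) [--+] → (-0.172846, 0.299383, 2.0275)–(0.0600204, 0.340448, 2.0275)  len=0.2365
  (v5,v6,v2) [--+] → (-0.324834, 0.118231, 2.0275)–(-0.172846, 0.299383, 2.0275)  len=0.2365
  (v6,v7,v2) [--+] → (-0.324834, -0.118231, 2.0275)–(-0.324834, 0.118231, 2.0275)  len=0.2365
  (v7,v8,v2) [--+] → (-0.172846, -0.299383, 2.0275)–(-0.324834, -0.118231, 2.0275)  len=0.2365
  (v8,v9,v2) [--+] → (0.0600204, -0.340448, 2.0275)–(-0.172846, -0.299383, 2.0275)  len=0.2365
  (v9,v10,v2) [--+] → (0.264813, -0.222217, 2.0275)–(0.0600204, -0.340448, 2.0275)  len=0.2365
  (v10,v1,v2) [--+] → (0.345691, 0, 2.0275)–(0.264813, -0.222217, 2.0275)  len=0.2365

Chained into 1 loop(s):
  loop 1: 9 segments, perimeter = 2.1282
Total perimeter = 2.128

loops=1 perimeter=2.128


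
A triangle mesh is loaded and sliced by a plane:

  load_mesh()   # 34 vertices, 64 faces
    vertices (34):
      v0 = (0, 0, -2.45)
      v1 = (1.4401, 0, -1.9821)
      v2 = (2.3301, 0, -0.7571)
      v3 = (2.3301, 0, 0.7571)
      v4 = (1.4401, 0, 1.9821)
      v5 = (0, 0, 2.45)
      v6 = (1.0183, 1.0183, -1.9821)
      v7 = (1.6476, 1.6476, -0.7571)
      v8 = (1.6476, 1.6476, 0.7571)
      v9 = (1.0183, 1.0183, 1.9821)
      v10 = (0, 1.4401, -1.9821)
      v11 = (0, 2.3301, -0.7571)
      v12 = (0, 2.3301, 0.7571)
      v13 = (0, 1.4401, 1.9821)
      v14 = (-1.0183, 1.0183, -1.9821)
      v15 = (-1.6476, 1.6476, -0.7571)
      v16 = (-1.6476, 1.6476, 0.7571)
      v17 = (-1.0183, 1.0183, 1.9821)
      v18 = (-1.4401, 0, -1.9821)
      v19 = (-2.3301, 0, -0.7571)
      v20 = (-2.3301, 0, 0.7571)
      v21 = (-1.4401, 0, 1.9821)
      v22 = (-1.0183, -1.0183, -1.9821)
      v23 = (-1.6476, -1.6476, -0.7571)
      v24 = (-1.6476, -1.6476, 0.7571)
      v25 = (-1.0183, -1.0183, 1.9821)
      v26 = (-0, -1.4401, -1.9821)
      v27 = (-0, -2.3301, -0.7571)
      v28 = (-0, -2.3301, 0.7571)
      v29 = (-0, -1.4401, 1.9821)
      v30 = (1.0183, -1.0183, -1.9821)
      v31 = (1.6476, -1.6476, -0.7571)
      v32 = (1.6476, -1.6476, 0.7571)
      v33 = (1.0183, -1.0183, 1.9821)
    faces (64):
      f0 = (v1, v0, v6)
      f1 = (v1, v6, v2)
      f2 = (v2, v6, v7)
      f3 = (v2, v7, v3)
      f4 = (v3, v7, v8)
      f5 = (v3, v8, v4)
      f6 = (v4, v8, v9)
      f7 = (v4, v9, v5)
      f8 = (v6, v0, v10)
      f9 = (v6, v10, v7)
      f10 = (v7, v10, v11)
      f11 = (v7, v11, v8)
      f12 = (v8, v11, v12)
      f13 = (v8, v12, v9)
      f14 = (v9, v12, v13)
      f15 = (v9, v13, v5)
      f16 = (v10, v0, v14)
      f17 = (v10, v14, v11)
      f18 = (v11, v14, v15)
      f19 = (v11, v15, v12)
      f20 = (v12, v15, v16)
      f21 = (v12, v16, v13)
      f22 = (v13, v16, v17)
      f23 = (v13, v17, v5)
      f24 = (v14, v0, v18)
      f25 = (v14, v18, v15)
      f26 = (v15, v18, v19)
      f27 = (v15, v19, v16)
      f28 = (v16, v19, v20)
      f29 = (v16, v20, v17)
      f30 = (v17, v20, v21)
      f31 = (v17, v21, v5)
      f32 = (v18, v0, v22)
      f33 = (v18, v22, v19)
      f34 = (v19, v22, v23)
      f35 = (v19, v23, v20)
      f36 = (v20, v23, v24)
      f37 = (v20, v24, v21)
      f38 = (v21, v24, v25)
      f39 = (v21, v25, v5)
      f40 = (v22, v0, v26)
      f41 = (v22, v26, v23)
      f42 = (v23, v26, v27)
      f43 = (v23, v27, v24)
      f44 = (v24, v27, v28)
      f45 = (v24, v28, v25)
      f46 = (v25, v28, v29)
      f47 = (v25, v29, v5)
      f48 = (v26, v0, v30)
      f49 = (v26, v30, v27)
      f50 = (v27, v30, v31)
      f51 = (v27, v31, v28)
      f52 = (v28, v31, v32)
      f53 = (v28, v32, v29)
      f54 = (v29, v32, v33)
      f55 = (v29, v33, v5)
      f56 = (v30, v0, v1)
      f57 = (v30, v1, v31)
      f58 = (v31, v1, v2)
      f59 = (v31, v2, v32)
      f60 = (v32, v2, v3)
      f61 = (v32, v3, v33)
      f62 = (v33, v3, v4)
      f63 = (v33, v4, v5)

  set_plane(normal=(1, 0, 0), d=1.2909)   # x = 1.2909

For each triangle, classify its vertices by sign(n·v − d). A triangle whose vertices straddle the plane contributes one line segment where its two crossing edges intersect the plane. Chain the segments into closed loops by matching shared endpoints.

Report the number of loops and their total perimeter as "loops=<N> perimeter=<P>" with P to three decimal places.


Straddling triangles (20 of 64):
  (v1,v0,v6) [+--] → (1.2909, 0, -2.03058)–(1.2909, 0.360195, -1.9821)  len=0.3634
  (v1,v6,v2) [+-+] → (1.2909, 0.360195, -1.9821)–(1.2909, 0.806691, -1.72754)  len=0.5140
  (v2,v6,v7) [+-+] → (1.2909, 0.806691, -1.72754)–(1.2909, 1.2909, -1.45145)  len=0.5574
  (v4,v8,v9) [++-] → (1.2909, 1.2909, 1.45145)–(1.2909, 0.360195, 1.9821)  len=1.0714
  (v4,v9,v5) [+--] → (1.2909, 0.360195, 1.9821)–(1.2909, 0, 2.03058)  len=0.3634
  (v6,v10,v7) [--+] → (1.2909, 1.60268, -1.02231)–(1.2909, 1.2909, -1.45145)  len=0.5304
  (v7,v10,v11) [+--] → (1.2909, 1.60268, -1.02231)–(1.2909, 1.79536, -0.7571)  len=0.3278
  (v7,v11,v8) [+-+] → (1.2909, 1.79536, -0.7571)–(1.2909, 1.79536, 0.429281)  len=1.1864
  (v8,v11,v12) [+--] → (1.2909, 1.79536, 0.429281)–(1.2909, 1.79536, 0.7571)  len=0.3278
  (v8,v12,v9) [+--] → (1.2909, 1.79536, 0.7571)–(1.2909, 1.2909, 1.45145)  len=0.8583
  (v27,v30,v31) [--+] → (1.2909, -1.2909, -1.45145)–(1.2909, -1.79536, -0.7571)  len=0.8583
  (v27,v31,v28) [-+-] → (1.2909, -1.79536, -0.7571)–(1.2909, -1.79536, -0.429281)  len=0.3278
  (v28,v31,v32) [-++] → (1.2909, -1.79536, -0.429281)–(1.2909, -1.79536, 0.7571)  len=1.1864
  (v28,v32,v29) [-+-] → (1.2909, -1.79536, 0.7571)–(1.2909, -1.60268, 1.02231)  len=0.3278
  (v29,v32,v33) [-+-] → (1.2909, -1.60268, 1.02231)–(1.2909, -1.2909, 1.45145)  len=0.5304
  (v30,v0,v1) [--+] → (1.2909, 0, -2.03058)–(1.2909, -0.360195, -1.9821)  len=0.3634
  (v30,v1,v31) [-++] → (1.2909, -0.360195, -1.9821)–(1.2909, -1.2909, -1.45145)  len=1.0714
  (v32,v3,v33) [++-] → (1.2909, -0.806691, 1.72754)–(1.2909, -1.2909, 1.45145)  len=0.5574
  (v33,v3,v4) [-++] → (1.2909, -0.806691, 1.72754)–(1.2909, -0.360195, 1.9821)  len=0.5140
  (v33,v4,v5) [-+-] → (1.2909, -0.360195, 1.9821)–(1.2909, 0, 2.03058)  len=0.3634

Chained into 1 loop(s):
  loop 1: 20 segments, perimeter = 12.2006
Total perimeter = 12.201

loops=1 perimeter=12.201


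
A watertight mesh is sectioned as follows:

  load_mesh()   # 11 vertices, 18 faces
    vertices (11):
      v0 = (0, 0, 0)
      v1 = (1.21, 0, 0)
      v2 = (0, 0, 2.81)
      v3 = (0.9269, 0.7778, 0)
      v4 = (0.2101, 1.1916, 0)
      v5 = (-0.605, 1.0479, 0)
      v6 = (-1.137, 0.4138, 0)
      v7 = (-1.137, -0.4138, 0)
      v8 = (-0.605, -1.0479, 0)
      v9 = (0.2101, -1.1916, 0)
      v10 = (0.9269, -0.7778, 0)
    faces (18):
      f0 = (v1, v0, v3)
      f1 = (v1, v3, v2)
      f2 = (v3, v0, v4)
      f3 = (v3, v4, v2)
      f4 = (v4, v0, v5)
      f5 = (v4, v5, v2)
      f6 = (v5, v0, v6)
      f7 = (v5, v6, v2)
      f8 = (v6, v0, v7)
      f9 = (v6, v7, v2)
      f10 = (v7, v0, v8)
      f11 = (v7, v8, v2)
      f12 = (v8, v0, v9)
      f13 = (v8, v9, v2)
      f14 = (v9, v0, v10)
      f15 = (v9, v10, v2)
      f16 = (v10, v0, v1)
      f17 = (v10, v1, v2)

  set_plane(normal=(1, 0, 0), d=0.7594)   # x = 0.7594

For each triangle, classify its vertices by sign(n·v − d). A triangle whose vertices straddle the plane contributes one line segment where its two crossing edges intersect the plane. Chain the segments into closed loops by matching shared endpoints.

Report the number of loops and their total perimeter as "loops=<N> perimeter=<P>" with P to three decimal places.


loops=1 perimeter=4.539

Straddling triangles (8 of 18):
  (v1,v0,v3) [+-+] → (0.7594, 0, 0)–(0.7594, 0.637244, 0)  len=0.6372
  (v1,v3,v2) [++-] → (0.7594, 0.637244, 0.507795)–(0.7594, 0, 1.04643)  len=0.8344
  (v3,v0,v4) [+--] → (0.7594, 0.637244, 0)–(0.7594, 0.874496, 0)  len=0.2373
  (v3,v4,v2) [+--] → (0.7594, 0.874496, 0)–(0.7594, 0.637244, 0.507795)  len=0.5605
  (v9,v0,v10) [--+] → (0.7594, -0.637244, 0)–(0.7594, -0.874496, 0)  len=0.2373
  (v9,v10,v2) [-+-] → (0.7594, -0.874496, 0)–(0.7594, -0.637244, 0.507795)  len=0.5605
  (v10,v0,v1) [+-+] → (0.7594, -0.637244, 0)–(0.7594, 0, 0)  len=0.6372
  (v10,v1,v2) [++-] → (0.7594, 0, 1.04643)–(0.7594, -0.637244, 0.507795)  len=0.8344

Chained into 1 loop(s):
  loop 1: 8 segments, perimeter = 4.5387
Total perimeter = 4.539


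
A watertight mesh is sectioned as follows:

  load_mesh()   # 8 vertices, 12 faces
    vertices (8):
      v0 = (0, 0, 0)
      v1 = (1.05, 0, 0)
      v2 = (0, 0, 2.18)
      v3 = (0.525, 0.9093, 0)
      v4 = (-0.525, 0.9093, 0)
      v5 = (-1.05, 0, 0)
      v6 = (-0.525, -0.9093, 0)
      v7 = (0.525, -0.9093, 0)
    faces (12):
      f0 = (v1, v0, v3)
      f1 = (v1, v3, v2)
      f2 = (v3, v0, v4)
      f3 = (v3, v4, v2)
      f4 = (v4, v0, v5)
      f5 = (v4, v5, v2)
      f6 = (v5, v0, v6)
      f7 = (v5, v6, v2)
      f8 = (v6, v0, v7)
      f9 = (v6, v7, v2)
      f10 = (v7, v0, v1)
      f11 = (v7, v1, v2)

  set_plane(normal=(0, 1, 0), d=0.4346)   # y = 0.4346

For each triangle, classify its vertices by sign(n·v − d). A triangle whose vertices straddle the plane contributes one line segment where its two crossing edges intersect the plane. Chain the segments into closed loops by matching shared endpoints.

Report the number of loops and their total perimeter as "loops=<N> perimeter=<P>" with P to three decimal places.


loops=1 perimeter=4.626

Straddling triangles (6 of 12):
  (v1,v0,v3) [--+] → (0.250924, 0.4346, 0)–(0.799076, 0.4346, 0)  len=0.5482
  (v1,v3,v2) [-+-] → (0.799076, 0.4346, 0)–(0.250924, 0.4346, 1.13807)  len=1.2632
  (v3,v0,v4) [+-+] → (0.250924, 0.4346, 0)–(-0.250924, 0.4346, 0)  len=0.5018
  (v3,v4,v2) [++-] → (-0.250924, 0.4346, 1.13807)–(0.250924, 0.4346, 1.13807)  len=0.5018
  (v4,v0,v5) [+--] → (-0.250924, 0.4346, 0)–(-0.799076, 0.4346, 0)  len=0.5482
  (v4,v5,v2) [+--] → (-0.799076, 0.4346, 0)–(-0.250924, 0.4346, 1.13807)  len=1.2632

Chained into 1 loop(s):
  loop 1: 6 segments, perimeter = 4.6264
Total perimeter = 4.626


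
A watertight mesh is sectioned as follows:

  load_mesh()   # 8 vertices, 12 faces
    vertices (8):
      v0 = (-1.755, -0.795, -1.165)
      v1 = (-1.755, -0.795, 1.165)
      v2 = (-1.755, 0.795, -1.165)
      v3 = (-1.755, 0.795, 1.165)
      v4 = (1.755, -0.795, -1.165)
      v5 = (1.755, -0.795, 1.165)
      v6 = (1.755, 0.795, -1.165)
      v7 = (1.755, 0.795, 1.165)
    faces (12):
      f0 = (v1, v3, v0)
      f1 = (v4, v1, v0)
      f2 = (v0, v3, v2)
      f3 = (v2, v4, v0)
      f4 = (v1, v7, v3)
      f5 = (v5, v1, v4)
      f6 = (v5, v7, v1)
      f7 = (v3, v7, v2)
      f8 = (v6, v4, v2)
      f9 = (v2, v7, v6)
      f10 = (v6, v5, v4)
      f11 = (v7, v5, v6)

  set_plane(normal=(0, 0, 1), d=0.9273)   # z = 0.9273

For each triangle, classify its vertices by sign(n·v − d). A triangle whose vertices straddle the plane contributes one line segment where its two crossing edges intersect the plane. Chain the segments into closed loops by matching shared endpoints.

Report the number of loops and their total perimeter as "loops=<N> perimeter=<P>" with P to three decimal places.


Straddling triangles (8 of 12):
  (v1,v3,v0) [++-] → (-1.755, 0.632793, 0.9273)–(-1.755, -0.795, 0.9273)  len=1.4278
  (v4,v1,v0) [-+-] → (-1.39692, -0.795, 0.9273)–(-1.755, -0.795, 0.9273)  len=0.3581
  (v0,v3,v2) [-+-] → (-1.755, 0.632793, 0.9273)–(-1.755, 0.795, 0.9273)  len=0.1622
  (v5,v1,v4) [++-] → (-1.39692, -0.795, 0.9273)–(1.755, -0.795, 0.9273)  len=3.1519
  (v3,v7,v2) [++-] → (1.39692, 0.795, 0.9273)–(-1.755, 0.795, 0.9273)  len=3.1519
  (v2,v7,v6) [-+-] → (1.39692, 0.795, 0.9273)–(1.755, 0.795, 0.9273)  len=0.3581
  (v6,v5,v4) [-+-] → (1.755, -0.632793, 0.9273)–(1.755, -0.795, 0.9273)  len=0.1622
  (v7,v5,v6) [++-] → (1.755, -0.632793, 0.9273)–(1.755, 0.795, 0.9273)  len=1.4278

Chained into 1 loop(s):
  loop 1: 8 segments, perimeter = 10.2000
Total perimeter = 10.200

loops=1 perimeter=10.200


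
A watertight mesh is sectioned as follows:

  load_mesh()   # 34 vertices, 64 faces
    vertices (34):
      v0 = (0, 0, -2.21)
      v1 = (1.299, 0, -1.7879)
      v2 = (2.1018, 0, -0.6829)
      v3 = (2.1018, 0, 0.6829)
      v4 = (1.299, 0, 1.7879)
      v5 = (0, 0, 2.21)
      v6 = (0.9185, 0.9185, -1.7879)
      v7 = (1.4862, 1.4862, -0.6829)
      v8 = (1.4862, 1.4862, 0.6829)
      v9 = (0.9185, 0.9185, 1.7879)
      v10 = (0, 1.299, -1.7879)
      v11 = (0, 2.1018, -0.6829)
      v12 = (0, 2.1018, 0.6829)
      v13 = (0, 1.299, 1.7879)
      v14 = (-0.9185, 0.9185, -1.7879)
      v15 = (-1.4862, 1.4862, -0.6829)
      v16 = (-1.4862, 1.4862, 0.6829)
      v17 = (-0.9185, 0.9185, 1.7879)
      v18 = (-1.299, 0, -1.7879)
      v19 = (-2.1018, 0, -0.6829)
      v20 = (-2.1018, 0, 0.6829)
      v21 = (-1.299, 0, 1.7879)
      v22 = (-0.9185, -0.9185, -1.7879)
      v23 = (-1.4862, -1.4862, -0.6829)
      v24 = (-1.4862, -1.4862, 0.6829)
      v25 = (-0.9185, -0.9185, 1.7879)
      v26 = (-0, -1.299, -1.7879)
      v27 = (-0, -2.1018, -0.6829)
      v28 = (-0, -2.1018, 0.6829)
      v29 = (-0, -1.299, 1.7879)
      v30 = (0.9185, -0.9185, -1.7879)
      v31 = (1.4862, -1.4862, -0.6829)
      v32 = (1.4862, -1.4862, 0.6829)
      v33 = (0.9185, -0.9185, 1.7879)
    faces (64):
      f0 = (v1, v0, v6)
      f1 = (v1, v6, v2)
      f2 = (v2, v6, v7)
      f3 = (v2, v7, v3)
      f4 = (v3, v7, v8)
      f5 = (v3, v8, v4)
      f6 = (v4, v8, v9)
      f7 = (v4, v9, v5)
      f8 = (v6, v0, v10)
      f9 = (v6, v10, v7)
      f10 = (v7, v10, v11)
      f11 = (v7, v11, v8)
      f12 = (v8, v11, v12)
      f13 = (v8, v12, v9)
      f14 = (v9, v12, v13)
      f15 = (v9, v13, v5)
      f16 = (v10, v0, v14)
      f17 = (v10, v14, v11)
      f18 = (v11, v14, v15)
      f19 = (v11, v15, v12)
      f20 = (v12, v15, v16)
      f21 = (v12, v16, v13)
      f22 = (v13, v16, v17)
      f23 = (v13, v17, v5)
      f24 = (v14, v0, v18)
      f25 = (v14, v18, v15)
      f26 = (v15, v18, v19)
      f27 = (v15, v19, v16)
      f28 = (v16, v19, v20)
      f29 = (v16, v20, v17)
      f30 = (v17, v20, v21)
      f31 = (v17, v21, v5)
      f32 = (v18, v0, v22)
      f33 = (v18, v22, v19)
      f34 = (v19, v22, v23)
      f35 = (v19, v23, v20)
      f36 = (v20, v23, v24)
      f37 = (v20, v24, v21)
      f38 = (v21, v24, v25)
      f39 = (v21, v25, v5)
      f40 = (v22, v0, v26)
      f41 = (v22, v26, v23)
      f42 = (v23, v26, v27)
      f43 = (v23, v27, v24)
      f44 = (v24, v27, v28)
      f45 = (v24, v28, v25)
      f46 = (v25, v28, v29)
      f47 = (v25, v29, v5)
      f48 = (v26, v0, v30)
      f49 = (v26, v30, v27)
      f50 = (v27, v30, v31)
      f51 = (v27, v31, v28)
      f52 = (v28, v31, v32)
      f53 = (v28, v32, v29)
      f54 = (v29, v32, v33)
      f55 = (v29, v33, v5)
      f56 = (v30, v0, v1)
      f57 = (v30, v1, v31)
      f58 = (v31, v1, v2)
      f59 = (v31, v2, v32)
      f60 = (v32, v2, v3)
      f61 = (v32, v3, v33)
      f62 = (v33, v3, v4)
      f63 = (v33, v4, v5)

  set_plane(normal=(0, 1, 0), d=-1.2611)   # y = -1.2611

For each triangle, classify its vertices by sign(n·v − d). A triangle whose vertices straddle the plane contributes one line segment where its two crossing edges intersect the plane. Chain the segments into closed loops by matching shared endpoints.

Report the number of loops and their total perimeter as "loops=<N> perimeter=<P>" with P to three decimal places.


loops=1 perimeter=10.653

Straddling triangles (20 of 64):
  (v19,v22,v23) [++-] → (-1.2611, -1.2611, -1.12105)–(-1.57944, -1.2611, -0.6829)  len=0.5416
  (v19,v23,v20) [+-+] → (-1.57944, -1.2611, -0.6829)–(-1.57944, -1.2611, -0.476036)  len=0.2069
  (v20,v23,v24) [+--] → (-1.57944, -1.2611, -0.476036)–(-1.57944, -1.2611, 0.6829)  len=1.1589
  (v20,v24,v21) [+-+] → (-1.57944, -1.2611, 0.6829)–(-1.45785, -1.2611, 0.850263)  len=0.2069
  (v21,v24,v25) [+-+] → (-1.45785, -1.2611, 0.850263)–(-1.2611, -1.2611, 1.12105)  len=0.3347
  (v22,v0,v26) [++-] → (0, -1.2611, -1.80022)–(-0.0914879, -1.2611, -1.7879)  len=0.0923
  (v22,v26,v23) [+--] → (-0.0914879, -1.2611, -1.7879)–(-1.2611, -1.2611, -1.12105)  len=1.3464
  (v24,v28,v25) [--+] → (-0.652567, -1.2611, 1.46797)–(-1.2611, -1.2611, 1.12105)  len=0.7005
  (v25,v28,v29) [+--] → (-0.652567, -1.2611, 1.46797)–(-0.0914879, -1.2611, 1.7879)  len=0.6459
  (v25,v29,v5) [+-+] → (-0.0914879, -1.2611, 1.7879)–(0, -1.2611, 1.80022)  len=0.0923
  (v26,v0,v30) [-++] → (0, -1.2611, -1.80022)–(0.0914879, -1.2611, -1.7879)  len=0.0923
  (v26,v30,v27) [-+-] → (0.0914879, -1.2611, -1.7879)–(0.652567, -1.2611, -1.46797)  len=0.6459
  (v27,v30,v31) [-+-] → (0.652567, -1.2611, -1.46797)–(1.2611, -1.2611, -1.12105)  len=0.7005
  (v29,v32,v33) [--+] → (1.2611, -1.2611, 1.12105)–(0.0914879, -1.2611, 1.7879)  len=1.3464
  (v29,v33,v5) [-++] → (0.0914879, -1.2611, 1.7879)–(0, -1.2611, 1.80022)  len=0.0923
  (v30,v1,v31) [++-] → (1.45785, -1.2611, -0.850263)–(1.2611, -1.2611, -1.12105)  len=0.3347
  (v31,v1,v2) [-++] → (1.45785, -1.2611, -0.850263)–(1.57944, -1.2611, -0.6829)  len=0.2069
  (v31,v2,v32) [-+-] → (1.57944, -1.2611, -0.6829)–(1.57944, -1.2611, 0.476036)  len=1.1589
  (v32,v2,v3) [-++] → (1.57944, -1.2611, 0.476036)–(1.57944, -1.2611, 0.6829)  len=0.2069
  (v32,v3,v33) [-++] → (1.57944, -1.2611, 0.6829)–(1.2611, -1.2611, 1.12105)  len=0.5416

Chained into 1 loop(s):
  loop 1: 20 segments, perimeter = 10.6526
Total perimeter = 10.653


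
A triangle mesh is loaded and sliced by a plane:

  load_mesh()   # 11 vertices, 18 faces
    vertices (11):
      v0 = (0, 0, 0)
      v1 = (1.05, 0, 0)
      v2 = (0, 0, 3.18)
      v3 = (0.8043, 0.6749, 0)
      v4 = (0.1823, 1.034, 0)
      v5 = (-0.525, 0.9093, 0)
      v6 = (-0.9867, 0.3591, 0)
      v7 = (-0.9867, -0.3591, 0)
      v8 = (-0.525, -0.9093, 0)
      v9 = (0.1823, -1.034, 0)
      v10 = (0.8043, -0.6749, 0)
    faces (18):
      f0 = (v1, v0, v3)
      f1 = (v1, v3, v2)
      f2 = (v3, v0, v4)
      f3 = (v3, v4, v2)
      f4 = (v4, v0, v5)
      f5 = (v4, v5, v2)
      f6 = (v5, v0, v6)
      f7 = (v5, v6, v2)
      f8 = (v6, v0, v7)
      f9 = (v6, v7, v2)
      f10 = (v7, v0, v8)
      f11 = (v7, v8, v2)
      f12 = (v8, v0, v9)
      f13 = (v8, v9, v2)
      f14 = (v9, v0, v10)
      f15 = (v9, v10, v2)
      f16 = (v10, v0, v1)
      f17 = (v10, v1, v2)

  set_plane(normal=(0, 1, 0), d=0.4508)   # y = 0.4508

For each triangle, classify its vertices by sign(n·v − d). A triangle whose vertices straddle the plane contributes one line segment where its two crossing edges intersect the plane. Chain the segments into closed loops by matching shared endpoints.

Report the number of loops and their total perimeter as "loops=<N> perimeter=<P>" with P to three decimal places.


loops=1 perimeter=5.895

Straddling triangles (8 of 18):
  (v1,v0,v3) [--+] → (0.537233, 0.4508, 0)–(0.885884, 0.4508, 0)  len=0.3487
  (v1,v3,v2) [-+-] → (0.885884, 0.4508, 0)–(0.537233, 0.4508, 1.05592)  len=1.1120
  (v3,v0,v4) [+-+] → (0.537233, 0.4508, 0)–(0.0794786, 0.4508, 0)  len=0.4578
  (v3,v4,v2) [++-] → (0.0794786, 0.4508, 1.79359)–(0.537233, 0.4508, 1.05592)  len=0.8682
  (v4,v0,v5) [+-+] → (0.0794786, 0.4508, 0)–(-0.260277, 0.4508, 0)  len=0.3398
  (v4,v5,v2) [++-] → (-0.260277, 0.4508, 1.60346)–(0.0794786, 0.4508, 1.79359)  len=0.3893
  (v5,v0,v6) [+--] → (-0.260277, 0.4508, 0)–(-0.90975, 0.4508, 0)  len=0.6495
  (v5,v6,v2) [+--] → (-0.90975, 0.4508, 0)–(-0.260277, 0.4508, 1.60346)  len=1.7300

Chained into 1 loop(s):
  loop 1: 8 segments, perimeter = 5.8951
Total perimeter = 5.895


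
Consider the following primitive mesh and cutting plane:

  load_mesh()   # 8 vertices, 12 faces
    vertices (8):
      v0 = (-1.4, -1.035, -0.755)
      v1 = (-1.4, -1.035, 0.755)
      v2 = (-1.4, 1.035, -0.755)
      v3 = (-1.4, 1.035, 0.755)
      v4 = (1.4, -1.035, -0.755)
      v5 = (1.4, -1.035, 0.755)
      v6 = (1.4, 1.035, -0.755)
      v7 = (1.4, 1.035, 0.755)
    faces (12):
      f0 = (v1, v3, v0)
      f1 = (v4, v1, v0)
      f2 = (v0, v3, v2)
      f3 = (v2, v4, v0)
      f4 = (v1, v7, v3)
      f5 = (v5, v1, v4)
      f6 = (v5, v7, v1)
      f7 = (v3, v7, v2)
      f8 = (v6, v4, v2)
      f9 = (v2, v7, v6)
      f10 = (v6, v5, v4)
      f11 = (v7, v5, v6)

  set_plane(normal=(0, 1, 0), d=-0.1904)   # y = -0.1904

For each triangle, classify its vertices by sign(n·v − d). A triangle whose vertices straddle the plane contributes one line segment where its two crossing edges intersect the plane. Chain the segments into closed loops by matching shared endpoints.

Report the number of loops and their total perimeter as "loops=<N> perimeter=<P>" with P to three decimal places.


Straddling triangles (8 of 12):
  (v1,v3,v0) [-+-] → (-1.4, -0.1904, 0.755)–(-1.4, -0.1904, -0.138891)  len=0.8939
  (v0,v3,v2) [-++] → (-1.4, -0.1904, -0.138891)–(-1.4, -0.1904, -0.755)  len=0.6161
  (v2,v4,v0) [+--] → (0.257546, -0.1904, -0.755)–(-1.4, -0.1904, -0.755)  len=1.6575
  (v1,v7,v3) [-++] → (-0.257546, -0.1904, 0.755)–(-1.4, -0.1904, 0.755)  len=1.1425
  (v5,v7,v1) [-+-] → (1.4, -0.1904, 0.755)–(-0.257546, -0.1904, 0.755)  len=1.6575
  (v6,v4,v2) [+-+] → (1.4, -0.1904, -0.755)–(0.257546, -0.1904, -0.755)  len=1.1425
  (v6,v5,v4) [+--] → (1.4, -0.1904, 0.138891)–(1.4, -0.1904, -0.755)  len=0.8939
  (v7,v5,v6) [+-+] → (1.4, -0.1904, 0.755)–(1.4, -0.1904, 0.138891)  len=0.6161

Chained into 1 loop(s):
  loop 1: 8 segments, perimeter = 8.6200
Total perimeter = 8.620

loops=1 perimeter=8.620


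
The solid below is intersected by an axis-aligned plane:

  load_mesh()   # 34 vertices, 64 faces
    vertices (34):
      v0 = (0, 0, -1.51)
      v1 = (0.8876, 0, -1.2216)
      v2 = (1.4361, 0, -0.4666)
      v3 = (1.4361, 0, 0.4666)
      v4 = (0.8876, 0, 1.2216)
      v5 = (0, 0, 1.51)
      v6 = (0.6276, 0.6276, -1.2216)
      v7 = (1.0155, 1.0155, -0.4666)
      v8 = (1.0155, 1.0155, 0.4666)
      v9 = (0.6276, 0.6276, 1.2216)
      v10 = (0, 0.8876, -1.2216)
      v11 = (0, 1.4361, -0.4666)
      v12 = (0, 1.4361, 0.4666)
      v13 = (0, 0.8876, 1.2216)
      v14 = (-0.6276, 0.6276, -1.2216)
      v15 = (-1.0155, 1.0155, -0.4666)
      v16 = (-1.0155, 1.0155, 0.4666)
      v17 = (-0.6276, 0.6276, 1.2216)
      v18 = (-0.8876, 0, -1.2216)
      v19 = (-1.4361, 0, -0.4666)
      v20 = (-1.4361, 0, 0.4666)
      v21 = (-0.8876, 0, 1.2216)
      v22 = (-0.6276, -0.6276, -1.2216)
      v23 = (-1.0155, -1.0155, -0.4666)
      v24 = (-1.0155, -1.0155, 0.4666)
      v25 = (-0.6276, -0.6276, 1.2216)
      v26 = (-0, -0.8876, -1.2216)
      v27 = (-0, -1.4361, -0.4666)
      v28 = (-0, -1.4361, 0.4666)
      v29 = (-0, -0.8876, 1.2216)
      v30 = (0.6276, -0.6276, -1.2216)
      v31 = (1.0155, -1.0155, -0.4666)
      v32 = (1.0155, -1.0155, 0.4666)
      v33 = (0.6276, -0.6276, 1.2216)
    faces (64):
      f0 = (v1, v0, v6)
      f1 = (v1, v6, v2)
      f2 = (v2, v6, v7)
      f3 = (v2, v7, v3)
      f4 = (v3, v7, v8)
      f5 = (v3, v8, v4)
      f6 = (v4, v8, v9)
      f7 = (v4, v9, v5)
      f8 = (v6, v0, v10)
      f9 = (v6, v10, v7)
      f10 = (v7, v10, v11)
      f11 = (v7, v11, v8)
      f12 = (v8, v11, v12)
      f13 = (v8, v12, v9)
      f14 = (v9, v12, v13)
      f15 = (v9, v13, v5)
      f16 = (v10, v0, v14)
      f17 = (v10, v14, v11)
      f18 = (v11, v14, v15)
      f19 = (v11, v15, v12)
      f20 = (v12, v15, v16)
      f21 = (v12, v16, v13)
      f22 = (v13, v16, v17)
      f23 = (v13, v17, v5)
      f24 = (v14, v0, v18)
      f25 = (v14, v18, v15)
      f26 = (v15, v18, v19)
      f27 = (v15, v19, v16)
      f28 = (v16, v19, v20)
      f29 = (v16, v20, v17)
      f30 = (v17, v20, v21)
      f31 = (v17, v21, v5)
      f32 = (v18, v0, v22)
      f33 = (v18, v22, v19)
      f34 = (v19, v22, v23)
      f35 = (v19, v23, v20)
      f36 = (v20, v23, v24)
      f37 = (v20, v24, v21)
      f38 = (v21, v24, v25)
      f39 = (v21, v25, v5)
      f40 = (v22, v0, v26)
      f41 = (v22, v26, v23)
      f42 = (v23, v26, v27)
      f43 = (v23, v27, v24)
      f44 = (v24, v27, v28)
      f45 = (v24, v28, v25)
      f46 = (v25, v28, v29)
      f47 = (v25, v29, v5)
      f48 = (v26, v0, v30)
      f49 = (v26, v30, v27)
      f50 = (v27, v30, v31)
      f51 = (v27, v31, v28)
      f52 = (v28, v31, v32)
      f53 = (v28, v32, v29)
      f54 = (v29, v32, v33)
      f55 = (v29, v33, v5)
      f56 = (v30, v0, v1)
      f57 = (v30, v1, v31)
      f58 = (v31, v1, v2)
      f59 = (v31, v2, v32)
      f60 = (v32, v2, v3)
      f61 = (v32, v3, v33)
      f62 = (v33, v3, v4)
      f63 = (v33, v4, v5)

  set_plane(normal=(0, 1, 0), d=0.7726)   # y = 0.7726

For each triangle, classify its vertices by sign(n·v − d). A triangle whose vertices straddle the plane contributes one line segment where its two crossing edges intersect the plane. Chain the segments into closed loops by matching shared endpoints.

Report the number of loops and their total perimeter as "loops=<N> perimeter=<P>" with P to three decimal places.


loops=1 perimeter=7.604

Straddling triangles (20 of 64):
  (v2,v6,v7) [--+] → (0.7726, 0.7726, -0.939375)–(1.1161, 0.7726, -0.4666)  len=0.5844
  (v2,v7,v3) [-+-] → (1.1161, 0.7726, -0.4666)–(1.1161, 0.7726, -0.243386)  len=0.2232
  (v3,v7,v8) [-++] → (1.1161, 0.7726, -0.243386)–(1.1161, 0.7726, 0.4666)  len=0.7100
  (v3,v8,v4) [-+-] → (1.1161, 0.7726, 0.4666)–(0.984907, 0.7726, 0.64719)  len=0.2232
  (v4,v8,v9) [-+-] → (0.984907, 0.7726, 0.64719)–(0.7726, 0.7726, 0.939375)  len=0.3612
  (v6,v0,v10) [--+] → (0, 0.7726, -1.25897)–(0.277592, 0.7726, -1.2216)  len=0.2801
  (v6,v10,v7) [-++] → (0.277592, 0.7726, -1.2216)–(0.7726, 0.7726, -0.939375)  len=0.5698
  (v8,v12,v9) [++-] → (0.515043, 0.7726, 1.08619)–(0.7726, 0.7726, 0.939375)  len=0.2965
  (v9,v12,v13) [-++] → (0.515043, 0.7726, 1.08619)–(0.277592, 0.7726, 1.2216)  len=0.2733
  (v9,v13,v5) [-+-] → (0.277592, 0.7726, 1.2216)–(0, 0.7726, 1.25897)  len=0.2801
  (v10,v0,v14) [+--] → (0, 0.7726, -1.25897)–(-0.277592, 0.7726, -1.2216)  len=0.2801
  (v10,v14,v11) [+-+] → (-0.277592, 0.7726, -1.2216)–(-0.515043, 0.7726, -1.08619)  len=0.2733
  (v11,v14,v15) [+-+] → (-0.515043, 0.7726, -1.08619)–(-0.7726, 0.7726, -0.939375)  len=0.2965
  (v13,v16,v17) [++-] → (-0.7726, 0.7726, 0.939375)–(-0.277592, 0.7726, 1.2216)  len=0.5698
  (v13,v17,v5) [+--] → (-0.277592, 0.7726, 1.2216)–(0, 0.7726, 1.25897)  len=0.2801
  (v14,v18,v15) [--+] → (-0.984907, 0.7726, -0.64719)–(-0.7726, 0.7726, -0.939375)  len=0.3612
  (v15,v18,v19) [+--] → (-0.984907, 0.7726, -0.64719)–(-1.1161, 0.7726, -0.4666)  len=0.2232
  (v15,v19,v16) [+-+] → (-1.1161, 0.7726, -0.4666)–(-1.1161, 0.7726, 0.243386)  len=0.7100
  (v16,v19,v20) [+--] → (-1.1161, 0.7726, 0.243386)–(-1.1161, 0.7726, 0.4666)  len=0.2232
  (v16,v20,v17) [+--] → (-1.1161, 0.7726, 0.4666)–(-0.7726, 0.7726, 0.939375)  len=0.5844

Chained into 1 loop(s):
  loop 1: 20 segments, perimeter = 7.6036
Total perimeter = 7.604


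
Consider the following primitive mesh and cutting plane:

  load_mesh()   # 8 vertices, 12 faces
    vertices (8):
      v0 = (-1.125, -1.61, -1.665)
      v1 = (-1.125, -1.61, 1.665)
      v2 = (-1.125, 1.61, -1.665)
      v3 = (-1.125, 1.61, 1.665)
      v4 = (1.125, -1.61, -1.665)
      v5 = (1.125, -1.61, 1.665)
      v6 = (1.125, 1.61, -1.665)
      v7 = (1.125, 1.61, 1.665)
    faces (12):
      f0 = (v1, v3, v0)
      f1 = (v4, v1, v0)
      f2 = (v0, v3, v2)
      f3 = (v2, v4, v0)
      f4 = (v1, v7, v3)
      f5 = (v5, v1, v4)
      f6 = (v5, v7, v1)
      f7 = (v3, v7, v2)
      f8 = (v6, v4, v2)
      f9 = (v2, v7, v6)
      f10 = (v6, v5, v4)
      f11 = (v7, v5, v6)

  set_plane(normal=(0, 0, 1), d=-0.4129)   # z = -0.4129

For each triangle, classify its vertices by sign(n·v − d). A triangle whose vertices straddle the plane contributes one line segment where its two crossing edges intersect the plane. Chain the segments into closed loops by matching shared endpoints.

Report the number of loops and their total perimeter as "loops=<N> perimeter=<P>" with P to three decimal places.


loops=1 perimeter=10.940

Straddling triangles (8 of 12):
  (v1,v3,v0) [++-] → (-1.125, -0.399261, -0.4129)–(-1.125, -1.61, -0.4129)  len=1.2107
  (v4,v1,v0) [-+-] → (0.278986, -1.61, -0.4129)–(-1.125, -1.61, -0.4129)  len=1.4040
  (v0,v3,v2) [-+-] → (-1.125, -0.399261, -0.4129)–(-1.125, 1.61, -0.4129)  len=2.0093
  (v5,v1,v4) [++-] → (0.278986, -1.61, -0.4129)–(1.125, -1.61, -0.4129)  len=0.8460
  (v3,v7,v2) [++-] → (-0.278986, 1.61, -0.4129)–(-1.125, 1.61, -0.4129)  len=0.8460
  (v2,v7,v6) [-+-] → (-0.278986, 1.61, -0.4129)–(1.125, 1.61, -0.4129)  len=1.4040
  (v6,v5,v4) [-+-] → (1.125, 0.399261, -0.4129)–(1.125, -1.61, -0.4129)  len=2.0093
  (v7,v5,v6) [++-] → (1.125, 0.399261, -0.4129)–(1.125, 1.61, -0.4129)  len=1.2107

Chained into 1 loop(s):
  loop 1: 8 segments, perimeter = 10.9400
Total perimeter = 10.940


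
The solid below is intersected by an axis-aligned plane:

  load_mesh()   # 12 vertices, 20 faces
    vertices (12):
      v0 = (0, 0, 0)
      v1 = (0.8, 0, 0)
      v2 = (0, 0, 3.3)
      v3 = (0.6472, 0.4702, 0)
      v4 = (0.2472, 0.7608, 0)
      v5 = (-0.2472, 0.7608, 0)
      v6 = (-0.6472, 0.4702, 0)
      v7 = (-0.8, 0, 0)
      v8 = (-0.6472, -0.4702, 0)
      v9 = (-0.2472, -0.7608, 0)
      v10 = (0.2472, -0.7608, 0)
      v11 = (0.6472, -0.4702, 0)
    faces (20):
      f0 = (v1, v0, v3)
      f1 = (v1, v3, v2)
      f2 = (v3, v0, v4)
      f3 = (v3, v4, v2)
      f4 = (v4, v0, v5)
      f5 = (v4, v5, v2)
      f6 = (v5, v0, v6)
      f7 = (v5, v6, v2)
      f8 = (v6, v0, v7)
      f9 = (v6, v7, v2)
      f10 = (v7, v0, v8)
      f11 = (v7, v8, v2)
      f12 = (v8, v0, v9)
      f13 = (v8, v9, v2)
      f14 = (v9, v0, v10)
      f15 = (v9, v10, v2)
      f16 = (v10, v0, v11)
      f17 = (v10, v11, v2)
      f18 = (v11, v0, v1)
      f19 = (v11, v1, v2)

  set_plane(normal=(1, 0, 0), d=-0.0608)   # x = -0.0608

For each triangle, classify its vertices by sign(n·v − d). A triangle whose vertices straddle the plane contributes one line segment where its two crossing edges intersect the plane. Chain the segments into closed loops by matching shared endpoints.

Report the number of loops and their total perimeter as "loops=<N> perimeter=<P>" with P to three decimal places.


Straddling triangles (12 of 20):
  (v4,v0,v5) [++-] → (-0.0608, 0.187122, 0)–(-0.0608, 0.7608, 0)  len=0.5737
  (v4,v5,v2) [+-+] → (-0.0608, 0.7608, 0)–(-0.0608, 0.187122, 2.48835)  len=2.5536
  (v5,v0,v6) [-+-] → (-0.0608, 0.187122, 0)–(-0.0608, 0.0441721, 0)  len=0.1430
  (v5,v6,v2) [--+] → (-0.0608, 0.0441721, 2.98999)–(-0.0608, 0.187122, 2.48835)  len=0.5216
  (v6,v0,v7) [-+-] → (-0.0608, 0.0441721, 0)–(-0.0608, 0, 0)  len=0.0442
  (v6,v7,v2) [--+] → (-0.0608, 0, 3.0492)–(-0.0608, 0.0441721, 2.98999)  len=0.0739
  (v7,v0,v8) [-+-] → (-0.0608, 0, 0)–(-0.0608, -0.0441721, 0)  len=0.0442
  (v7,v8,v2) [--+] → (-0.0608, -0.0441721, 2.98999)–(-0.0608, 0, 3.0492)  len=0.0739
  (v8,v0,v9) [-+-] → (-0.0608, -0.0441721, 0)–(-0.0608, -0.187122, 0)  len=0.1430
  (v8,v9,v2) [--+] → (-0.0608, -0.187122, 2.48835)–(-0.0608, -0.0441721, 2.98999)  len=0.5216
  (v9,v0,v10) [-++] → (-0.0608, -0.187122, 0)–(-0.0608, -0.7608, 0)  len=0.5737
  (v9,v10,v2) [-++] → (-0.0608, -0.7608, 0)–(-0.0608, -0.187122, 2.48835)  len=2.5536

Chained into 1 loop(s):
  loop 1: 12 segments, perimeter = 7.8198
Total perimeter = 7.820

loops=1 perimeter=7.820
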